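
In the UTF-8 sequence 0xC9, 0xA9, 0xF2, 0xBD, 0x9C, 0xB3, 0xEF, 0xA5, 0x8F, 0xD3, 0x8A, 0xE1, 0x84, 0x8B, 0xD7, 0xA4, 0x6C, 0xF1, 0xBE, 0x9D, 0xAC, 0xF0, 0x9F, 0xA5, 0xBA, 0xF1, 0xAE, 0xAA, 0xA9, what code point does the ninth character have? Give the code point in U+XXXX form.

Offset 0: leading byte 0xC9 = 11001001 → 2-byte char #1 = C9 A9.
Offset 2: leading byte 0xF2 = 11110010 → 4-byte char #2 = F2 BD 9C B3.
Offset 6: leading byte 0xEF = 11101111 → 3-byte char #3 = EF A5 8F.
Offset 9: leading byte 0xD3 = 11010011 → 2-byte char #4 = D3 8A.
Offset 11: leading byte 0xE1 = 11100001 → 3-byte char #5 = E1 84 8B.
Offset 14: leading byte 0xD7 = 11010111 → 2-byte char #6 = D7 A4.
Offset 16: leading byte 0x6C = 01101100 → 1-byte char #7 = 6C.
Offset 17: leading byte 0xF1 = 11110001 → 4-byte char #8 = F1 BE 9D AC.
Offset 21: leading byte 0xF0 = 11110000 → 4-byte char #9 = F0 9F A5 BA.
Leading byte 0xF0 = 11110000 matches 11110xxx → 4-byte sequence.
Byte 1: 0xF0 = 11110000, payload 000 (3 bits).
Byte 2: 0x9F = 10011111 (10xxxxxx ✓), payload 011111.
Byte 3: 0xA5 = 10100101 (10xxxxxx ✓), payload 100101.
Byte 4: 0xBA = 10111010 (10xxxxxx ✓), payload 111010.
Concatenate: 000011111100101111010 = 0x1F97A (21 bits → U+1F97A).

U+1F97A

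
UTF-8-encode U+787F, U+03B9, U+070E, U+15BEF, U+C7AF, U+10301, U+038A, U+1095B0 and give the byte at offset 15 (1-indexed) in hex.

0xF0

1-indexed offset 15 is 0-indexed offset 14.
U+787F → 3-byte form E7 A1 BF at offsets 0–2.
U+03B9 → 2-byte form CE B9 at offsets 3–4.
U+070E → 2-byte form DC 8E at offsets 5–6.
U+15BEF → 4-byte form F0 95 AF AF at offsets 7–10.
U+C7AF → 3-byte form EC 9E AF at offsets 11–13.
U+10301 → 4-byte form F0 90 8C 81 at offsets 14–17.
Offset 14 falls in char 6's range; it's byte 1 of F0 90 8C 81 = 0xF0.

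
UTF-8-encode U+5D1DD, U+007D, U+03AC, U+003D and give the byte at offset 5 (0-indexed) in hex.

0xCE

U+5D1DD → 4-byte form F1 9D 87 9D at offsets 0–3.
U+007D → 1-byte form 7D at offsets 4–4.
U+03AC → 2-byte form CE AC at offsets 5–6.
Offset 5 falls in char 3's range; it's byte 1 of CE AC = 0xCE.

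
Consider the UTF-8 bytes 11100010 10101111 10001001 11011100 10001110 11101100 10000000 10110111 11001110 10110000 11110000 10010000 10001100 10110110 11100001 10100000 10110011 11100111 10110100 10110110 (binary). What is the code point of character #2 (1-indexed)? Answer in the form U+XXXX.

Offset 0: leading byte 0xE2 = 11100010 → 3-byte char #1 = E2 AF 89.
Offset 3: leading byte 0xDC = 11011100 → 2-byte char #2 = DC 8E.
Leading byte 0xDC = 11011100 matches 110xxxxx → 2-byte sequence.
Byte 1: 0xDC = 11011100, payload 11100 (5 bits).
Byte 2: 0x8E = 10001110 (10xxxxxx ✓), payload 001110.
Concatenate: 11100001110 = 0x70E (11 bits → U+070E).

U+070E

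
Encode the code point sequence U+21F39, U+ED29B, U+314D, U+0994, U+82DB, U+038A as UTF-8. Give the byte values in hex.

F0 A1 BC B9 F3 AD 8A 9B E3 85 8D E0 A6 94 E8 8B 9B CE 8A

U+21F39: 4-byte form → F0 A1 BC B9.
U+ED29B: 4-byte form → F3 AD 8A 9B.
U+314D: 3-byte form → E3 85 8D.
U+0994: 3-byte form → E0 A6 94.
U+82DB: 3-byte form → E8 8B 9B.
U+038A: 2-byte form → CE 8A.
Concatenated (19 bytes): F0 A1 BC B9 F3 AD 8A 9B E3 85 8D E0 A6 94 E8 8B 9B CE 8A.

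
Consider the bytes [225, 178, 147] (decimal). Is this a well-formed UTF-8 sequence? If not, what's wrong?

valid

Leading byte 0xE1 = 11100001 → 3-byte form.
Continuation bytes 0xB2=10110010, 0x93=10010011 all match 10xxxxxx.
Decoded value 0x1C93 is ≥ 0x800 (shortest form) and not a surrogate.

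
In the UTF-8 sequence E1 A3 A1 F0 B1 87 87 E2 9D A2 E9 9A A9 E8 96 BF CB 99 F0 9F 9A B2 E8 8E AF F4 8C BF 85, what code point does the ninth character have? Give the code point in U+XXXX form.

U+10CFC5

Offset 0: leading byte 0xE1 = 11100001 → 3-byte char #1 = E1 A3 A1.
Offset 3: leading byte 0xF0 = 11110000 → 4-byte char #2 = F0 B1 87 87.
Offset 7: leading byte 0xE2 = 11100010 → 3-byte char #3 = E2 9D A2.
Offset 10: leading byte 0xE9 = 11101001 → 3-byte char #4 = E9 9A A9.
Offset 13: leading byte 0xE8 = 11101000 → 3-byte char #5 = E8 96 BF.
Offset 16: leading byte 0xCB = 11001011 → 2-byte char #6 = CB 99.
Offset 18: leading byte 0xF0 = 11110000 → 4-byte char #7 = F0 9F 9A B2.
Offset 22: leading byte 0xE8 = 11101000 → 3-byte char #8 = E8 8E AF.
Offset 25: leading byte 0xF4 = 11110100 → 4-byte char #9 = F4 8C BF 85.
Leading byte 0xF4 = 11110100 matches 11110xxx → 4-byte sequence.
Byte 1: 0xF4 = 11110100, payload 100 (3 bits).
Byte 2: 0x8C = 10001100 (10xxxxxx ✓), payload 001100.
Byte 3: 0xBF = 10111111 (10xxxxxx ✓), payload 111111.
Byte 4: 0x85 = 10000101 (10xxxxxx ✓), payload 000101.
Concatenate: 100001100111111000101 = 0x10CFC5 (21 bits → U+10CFC5).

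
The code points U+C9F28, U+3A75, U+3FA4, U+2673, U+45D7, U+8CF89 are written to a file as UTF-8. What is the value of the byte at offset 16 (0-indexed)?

0xF2

U+C9F28 → 4-byte form F3 89 BC A8 at offsets 0–3.
U+3A75 → 3-byte form E3 A9 B5 at offsets 4–6.
U+3FA4 → 3-byte form E3 BE A4 at offsets 7–9.
U+2673 → 3-byte form E2 99 B3 at offsets 10–12.
U+45D7 → 3-byte form E4 97 97 at offsets 13–15.
U+8CF89 → 4-byte form F2 8C BE 89 at offsets 16–19.
Offset 16 falls in char 6's range; it's byte 1 of F2 8C BE 89 = 0xF2.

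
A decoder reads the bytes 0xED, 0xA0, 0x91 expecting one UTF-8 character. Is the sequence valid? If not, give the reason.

invalid (encodes a surrogate (U+D800–U+DFFF))

Structurally a 3-byte sequence; payload = 0xD811.
But 0xD811 is in U+D800–U+DFFF, the surrogate range. Surrogates are not Unicode scalar values and are forbidden in UTF-8.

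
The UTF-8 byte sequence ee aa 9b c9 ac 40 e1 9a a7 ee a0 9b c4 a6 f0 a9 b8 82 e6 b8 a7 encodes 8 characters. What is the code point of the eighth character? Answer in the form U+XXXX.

U+6E27

Offset 0: leading byte 0xEE = 11101110 → 3-byte char #1 = EE AA 9B.
Offset 3: leading byte 0xC9 = 11001001 → 2-byte char #2 = C9 AC.
Offset 5: leading byte 0x40 = 01000000 → 1-byte char #3 = 40.
Offset 6: leading byte 0xE1 = 11100001 → 3-byte char #4 = E1 9A A7.
Offset 9: leading byte 0xEE = 11101110 → 3-byte char #5 = EE A0 9B.
Offset 12: leading byte 0xC4 = 11000100 → 2-byte char #6 = C4 A6.
Offset 14: leading byte 0xF0 = 11110000 → 4-byte char #7 = F0 A9 B8 82.
Offset 18: leading byte 0xE6 = 11100110 → 3-byte char #8 = E6 B8 A7.
Leading byte 0xE6 = 11100110 matches 1110xxxx → 3-byte sequence.
Byte 1: 0xE6 = 11100110, payload 0110 (4 bits).
Byte 2: 0xB8 = 10111000 (10xxxxxx ✓), payload 111000.
Byte 3: 0xA7 = 10100111 (10xxxxxx ✓), payload 100111.
Concatenate: 0110111000100111 = 0x6E27 (16 bits → U+6E27).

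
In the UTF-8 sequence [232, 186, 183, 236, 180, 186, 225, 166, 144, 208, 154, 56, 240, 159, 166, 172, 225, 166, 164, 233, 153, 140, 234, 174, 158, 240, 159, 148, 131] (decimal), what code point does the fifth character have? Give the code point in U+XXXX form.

U+0038

Offset 0: leading byte 0xE8 = 11101000 → 3-byte char #1 = E8 BA B7.
Offset 3: leading byte 0xEC = 11101100 → 3-byte char #2 = EC B4 BA.
Offset 6: leading byte 0xE1 = 11100001 → 3-byte char #3 = E1 A6 90.
Offset 9: leading byte 0xD0 = 11010000 → 2-byte char #4 = D0 9A.
Offset 11: leading byte 0x38 = 00111000 → 1-byte char #5 = 38.
Leading byte 0x38 = 00111000 matches 0xxxxxxx → 1-byte sequence.
Byte 1: 0x38 = 00111000, payload 0111000 (7 bits).
Concatenate: 0111000 = 0x38 (7 bits → U+0038).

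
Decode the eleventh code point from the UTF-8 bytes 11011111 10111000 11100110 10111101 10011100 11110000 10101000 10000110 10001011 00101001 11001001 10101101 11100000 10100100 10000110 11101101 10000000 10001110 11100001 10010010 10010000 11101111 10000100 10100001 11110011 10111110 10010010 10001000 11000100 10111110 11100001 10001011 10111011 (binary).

U+013E

Offset 0: leading byte 0xDF = 11011111 → 2-byte char #1 = DF B8.
Offset 2: leading byte 0xE6 = 11100110 → 3-byte char #2 = E6 BD 9C.
Offset 5: leading byte 0xF0 = 11110000 → 4-byte char #3 = F0 A8 86 8B.
Offset 9: leading byte 0x29 = 00101001 → 1-byte char #4 = 29.
Offset 10: leading byte 0xC9 = 11001001 → 2-byte char #5 = C9 AD.
Offset 12: leading byte 0xE0 = 11100000 → 3-byte char #6 = E0 A4 86.
Offset 15: leading byte 0xED = 11101101 → 3-byte char #7 = ED 80 8E.
Offset 18: leading byte 0xE1 = 11100001 → 3-byte char #8 = E1 92 90.
Offset 21: leading byte 0xEF = 11101111 → 3-byte char #9 = EF 84 A1.
Offset 24: leading byte 0xF3 = 11110011 → 4-byte char #10 = F3 BE 92 88.
Offset 28: leading byte 0xC4 = 11000100 → 2-byte char #11 = C4 BE.
Leading byte 0xC4 = 11000100 matches 110xxxxx → 2-byte sequence.
Byte 1: 0xC4 = 11000100, payload 00100 (5 bits).
Byte 2: 0xBE = 10111110 (10xxxxxx ✓), payload 111110.
Concatenate: 00100111110 = 0x13E (11 bits → U+013E).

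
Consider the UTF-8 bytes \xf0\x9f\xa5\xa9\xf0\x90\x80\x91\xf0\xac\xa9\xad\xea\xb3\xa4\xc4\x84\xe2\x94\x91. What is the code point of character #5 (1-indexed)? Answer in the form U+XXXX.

Offset 0: leading byte 0xF0 = 11110000 → 4-byte char #1 = F0 9F A5 A9.
Offset 4: leading byte 0xF0 = 11110000 → 4-byte char #2 = F0 90 80 91.
Offset 8: leading byte 0xF0 = 11110000 → 4-byte char #3 = F0 AC A9 AD.
Offset 12: leading byte 0xEA = 11101010 → 3-byte char #4 = EA B3 A4.
Offset 15: leading byte 0xC4 = 11000100 → 2-byte char #5 = C4 84.
Leading byte 0xC4 = 11000100 matches 110xxxxx → 2-byte sequence.
Byte 1: 0xC4 = 11000100, payload 00100 (5 bits).
Byte 2: 0x84 = 10000100 (10xxxxxx ✓), payload 000100.
Concatenate: 00100000100 = 0x104 (11 bits → U+0104).

U+0104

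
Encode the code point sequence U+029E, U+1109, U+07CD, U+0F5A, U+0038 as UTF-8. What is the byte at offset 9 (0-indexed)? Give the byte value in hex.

0x9A

U+029E → 2-byte form CA 9E at offsets 0–1.
U+1109 → 3-byte form E1 84 89 at offsets 2–4.
U+07CD → 2-byte form DF 8D at offsets 5–6.
U+0F5A → 3-byte form E0 BD 9A at offsets 7–9.
Offset 9 falls in char 4's range; it's byte 3 of E0 BD 9A = 0x9A.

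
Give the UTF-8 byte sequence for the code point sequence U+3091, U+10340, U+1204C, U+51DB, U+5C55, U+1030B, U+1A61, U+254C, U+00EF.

U+3091: 3-byte form → E3 82 91.
U+10340: 4-byte form → F0 90 8D 80.
U+1204C: 4-byte form → F0 92 81 8C.
U+51DB: 3-byte form → E5 87 9B.
U+5C55: 3-byte form → E5 B1 95.
U+1030B: 4-byte form → F0 90 8C 8B.
U+1A61: 3-byte form → E1 A9 A1.
U+254C: 3-byte form → E2 95 8C.
U+00EF: 2-byte form → C3 AF.
Concatenated (29 bytes): E3 82 91 F0 90 8D 80 F0 92 81 8C E5 87 9B E5 B1 95 F0 90 8C 8B E1 A9 A1 E2 95 8C C3 AF.

E3 82 91 F0 90 8D 80 F0 92 81 8C E5 87 9B E5 B1 95 F0 90 8C 8B E1 A9 A1 E2 95 8C C3 AF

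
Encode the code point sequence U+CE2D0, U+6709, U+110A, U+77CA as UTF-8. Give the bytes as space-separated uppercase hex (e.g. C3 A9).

F3 8E 8B 90 E6 9C 89 E1 84 8A E7 9F 8A

U+CE2D0: 4-byte form → F3 8E 8B 90.
U+6709: 3-byte form → E6 9C 89.
U+110A: 3-byte form → E1 84 8A.
U+77CA: 3-byte form → E7 9F 8A.
Concatenated (13 bytes): F3 8E 8B 90 E6 9C 89 E1 84 8A E7 9F 8A.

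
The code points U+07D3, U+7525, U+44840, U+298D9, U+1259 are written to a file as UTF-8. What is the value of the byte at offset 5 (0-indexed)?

0xF1

U+07D3 → 2-byte form DF 93 at offsets 0–1.
U+7525 → 3-byte form E7 94 A5 at offsets 2–4.
U+44840 → 4-byte form F1 84 A1 80 at offsets 5–8.
Offset 5 falls in char 3's range; it's byte 1 of F1 84 A1 80 = 0xF1.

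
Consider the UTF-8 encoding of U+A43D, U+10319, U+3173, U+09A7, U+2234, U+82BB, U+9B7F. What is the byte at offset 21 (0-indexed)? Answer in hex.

0xBF

U+A43D → 3-byte form EA 90 BD at offsets 0–2.
U+10319 → 4-byte form F0 90 8C 99 at offsets 3–6.
U+3173 → 3-byte form E3 85 B3 at offsets 7–9.
U+09A7 → 3-byte form E0 A6 A7 at offsets 10–12.
U+2234 → 3-byte form E2 88 B4 at offsets 13–15.
U+82BB → 3-byte form E8 8A BB at offsets 16–18.
U+9B7F → 3-byte form E9 AD BF at offsets 19–21.
Offset 21 falls in char 7's range; it's byte 3 of E9 AD BF = 0xBF.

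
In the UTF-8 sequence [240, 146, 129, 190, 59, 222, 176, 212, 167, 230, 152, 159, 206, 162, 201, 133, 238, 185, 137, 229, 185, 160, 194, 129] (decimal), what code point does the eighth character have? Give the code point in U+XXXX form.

Offset 0: leading byte 0xF0 = 11110000 → 4-byte char #1 = F0 92 81 BE.
Offset 4: leading byte 0x3B = 00111011 → 1-byte char #2 = 3B.
Offset 5: leading byte 0xDE = 11011110 → 2-byte char #3 = DE B0.
Offset 7: leading byte 0xD4 = 11010100 → 2-byte char #4 = D4 A7.
Offset 9: leading byte 0xE6 = 11100110 → 3-byte char #5 = E6 98 9F.
Offset 12: leading byte 0xCE = 11001110 → 2-byte char #6 = CE A2.
Offset 14: leading byte 0xC9 = 11001001 → 2-byte char #7 = C9 85.
Offset 16: leading byte 0xEE = 11101110 → 3-byte char #8 = EE B9 89.
Leading byte 0xEE = 11101110 matches 1110xxxx → 3-byte sequence.
Byte 1: 0xEE = 11101110, payload 1110 (4 bits).
Byte 2: 0xB9 = 10111001 (10xxxxxx ✓), payload 111001.
Byte 3: 0x89 = 10001001 (10xxxxxx ✓), payload 001001.
Concatenate: 1110111001001001 = 0xEE49 (16 bits → U+EE49).

U+EE49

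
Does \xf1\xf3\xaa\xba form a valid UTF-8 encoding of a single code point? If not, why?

invalid (non-continuation byte where continuation expected)

Leading byte 0xF1 = 11110001 → 4-byte form.
Byte 2 is 0xF3 = 11110011, which is not 10xxxxxx — expected a continuation byte.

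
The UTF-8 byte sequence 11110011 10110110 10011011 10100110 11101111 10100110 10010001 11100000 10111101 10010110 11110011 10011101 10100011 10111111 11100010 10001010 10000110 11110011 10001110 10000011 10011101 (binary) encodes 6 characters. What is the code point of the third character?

Offset 0: leading byte 0xF3 = 11110011 → 4-byte char #1 = F3 B6 9B A6.
Offset 4: leading byte 0xEF = 11101111 → 3-byte char #2 = EF A6 91.
Offset 7: leading byte 0xE0 = 11100000 → 3-byte char #3 = E0 BD 96.
Leading byte 0xE0 = 11100000 matches 1110xxxx → 3-byte sequence.
Byte 1: 0xE0 = 11100000, payload 0000 (4 bits).
Byte 2: 0xBD = 10111101 (10xxxxxx ✓), payload 111101.
Byte 3: 0x96 = 10010110 (10xxxxxx ✓), payload 010110.
Concatenate: 0000111101010110 = 0xF56 (16 bits → U+0F56).

U+0F56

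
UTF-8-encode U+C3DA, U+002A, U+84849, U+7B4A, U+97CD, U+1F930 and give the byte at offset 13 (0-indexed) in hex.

U+C3DA → 3-byte form EC 8F 9A at offsets 0–2.
U+002A → 1-byte form 2A at offsets 3–3.
U+84849 → 4-byte form F2 84 A1 89 at offsets 4–7.
U+7B4A → 3-byte form E7 AD 8A at offsets 8–10.
U+97CD → 3-byte form E9 9F 8D at offsets 11–13.
Offset 13 falls in char 5's range; it's byte 3 of E9 9F 8D = 0x8D.

0x8D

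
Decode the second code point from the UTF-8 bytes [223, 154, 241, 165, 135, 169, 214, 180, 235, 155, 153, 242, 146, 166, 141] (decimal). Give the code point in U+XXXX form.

Offset 0: leading byte 0xDF = 11011111 → 2-byte char #1 = DF 9A.
Offset 2: leading byte 0xF1 = 11110001 → 4-byte char #2 = F1 A5 87 A9.
Leading byte 0xF1 = 11110001 matches 11110xxx → 4-byte sequence.
Byte 1: 0xF1 = 11110001, payload 001 (3 bits).
Byte 2: 0xA5 = 10100101 (10xxxxxx ✓), payload 100101.
Byte 3: 0x87 = 10000111 (10xxxxxx ✓), payload 000111.
Byte 4: 0xA9 = 10101001 (10xxxxxx ✓), payload 101001.
Concatenate: 001100101000111101001 = 0x651E9 (21 bits → U+651E9).

U+651E9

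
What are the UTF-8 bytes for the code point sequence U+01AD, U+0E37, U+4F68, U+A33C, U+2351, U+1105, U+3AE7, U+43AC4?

C6 AD E0 B8 B7 E4 BD A8 EA 8C BC E2 8D 91 E1 84 85 E3 AB A7 F1 83 AB 84

U+01AD: 2-byte form → C6 AD.
U+0E37: 3-byte form → E0 B8 B7.
U+4F68: 3-byte form → E4 BD A8.
U+A33C: 3-byte form → EA 8C BC.
U+2351: 3-byte form → E2 8D 91.
U+1105: 3-byte form → E1 84 85.
U+3AE7: 3-byte form → E3 AB A7.
U+43AC4: 4-byte form → F1 83 AB 84.
Concatenated (24 bytes): C6 AD E0 B8 B7 E4 BD A8 EA 8C BC E2 8D 91 E1 84 85 E3 AB A7 F1 83 AB 84.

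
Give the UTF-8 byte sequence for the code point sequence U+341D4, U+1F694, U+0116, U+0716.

F0 B4 87 94 F0 9F 9A 94 C4 96 DC 96

U+341D4: 4-byte form → F0 B4 87 94.
U+1F694: 4-byte form → F0 9F 9A 94.
U+0116: 2-byte form → C4 96.
U+0716: 2-byte form → DC 96.
Concatenated (12 bytes): F0 B4 87 94 F0 9F 9A 94 C4 96 DC 96.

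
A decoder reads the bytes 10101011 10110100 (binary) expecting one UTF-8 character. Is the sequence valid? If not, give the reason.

Byte 0xAB = 10101011 has the form 10xxxxxx — a continuation byte — but there is no preceding leading byte.

invalid (continuation byte with no leading byte)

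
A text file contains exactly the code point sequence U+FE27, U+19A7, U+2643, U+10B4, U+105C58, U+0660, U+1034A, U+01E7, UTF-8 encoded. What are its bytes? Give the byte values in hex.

U+FE27: 3-byte form → EF B8 A7.
U+19A7: 3-byte form → E1 A6 A7.
U+2643: 3-byte form → E2 99 83.
U+10B4: 3-byte form → E1 82 B4.
U+105C58: 4-byte form → F4 85 B1 98.
U+0660: 2-byte form → D9 A0.
U+1034A: 4-byte form → F0 90 8D 8A.
U+01E7: 2-byte form → C7 A7.
Concatenated (24 bytes): EF B8 A7 E1 A6 A7 E2 99 83 E1 82 B4 F4 85 B1 98 D9 A0 F0 90 8D 8A C7 A7.

EF B8 A7 E1 A6 A7 E2 99 83 E1 82 B4 F4 85 B1 98 D9 A0 F0 90 8D 8A C7 A7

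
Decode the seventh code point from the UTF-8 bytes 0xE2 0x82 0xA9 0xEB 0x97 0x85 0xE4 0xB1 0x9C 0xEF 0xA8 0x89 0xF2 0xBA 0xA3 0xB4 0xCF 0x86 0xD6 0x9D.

Offset 0: leading byte 0xE2 = 11100010 → 3-byte char #1 = E2 82 A9.
Offset 3: leading byte 0xEB = 11101011 → 3-byte char #2 = EB 97 85.
Offset 6: leading byte 0xE4 = 11100100 → 3-byte char #3 = E4 B1 9C.
Offset 9: leading byte 0xEF = 11101111 → 3-byte char #4 = EF A8 89.
Offset 12: leading byte 0xF2 = 11110010 → 4-byte char #5 = F2 BA A3 B4.
Offset 16: leading byte 0xCF = 11001111 → 2-byte char #6 = CF 86.
Offset 18: leading byte 0xD6 = 11010110 → 2-byte char #7 = D6 9D.
Leading byte 0xD6 = 11010110 matches 110xxxxx → 2-byte sequence.
Byte 1: 0xD6 = 11010110, payload 10110 (5 bits).
Byte 2: 0x9D = 10011101 (10xxxxxx ✓), payload 011101.
Concatenate: 10110011101 = 0x59D (11 bits → U+059D).

U+059D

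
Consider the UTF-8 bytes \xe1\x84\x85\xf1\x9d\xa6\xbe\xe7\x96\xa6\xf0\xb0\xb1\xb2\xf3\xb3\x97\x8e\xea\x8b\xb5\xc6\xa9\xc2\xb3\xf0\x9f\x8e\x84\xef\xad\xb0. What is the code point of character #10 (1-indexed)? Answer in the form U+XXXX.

U+FB70

Offset 0: leading byte 0xE1 = 11100001 → 3-byte char #1 = E1 84 85.
Offset 3: leading byte 0xF1 = 11110001 → 4-byte char #2 = F1 9D A6 BE.
Offset 7: leading byte 0xE7 = 11100111 → 3-byte char #3 = E7 96 A6.
Offset 10: leading byte 0xF0 = 11110000 → 4-byte char #4 = F0 B0 B1 B2.
Offset 14: leading byte 0xF3 = 11110011 → 4-byte char #5 = F3 B3 97 8E.
Offset 18: leading byte 0xEA = 11101010 → 3-byte char #6 = EA 8B B5.
Offset 21: leading byte 0xC6 = 11000110 → 2-byte char #7 = C6 A9.
Offset 23: leading byte 0xC2 = 11000010 → 2-byte char #8 = C2 B3.
Offset 25: leading byte 0xF0 = 11110000 → 4-byte char #9 = F0 9F 8E 84.
Offset 29: leading byte 0xEF = 11101111 → 3-byte char #10 = EF AD B0.
Leading byte 0xEF = 11101111 matches 1110xxxx → 3-byte sequence.
Byte 1: 0xEF = 11101111, payload 1111 (4 bits).
Byte 2: 0xAD = 10101101 (10xxxxxx ✓), payload 101101.
Byte 3: 0xB0 = 10110000 (10xxxxxx ✓), payload 110000.
Concatenate: 1111101101110000 = 0xFB70 (16 bits → U+FB70).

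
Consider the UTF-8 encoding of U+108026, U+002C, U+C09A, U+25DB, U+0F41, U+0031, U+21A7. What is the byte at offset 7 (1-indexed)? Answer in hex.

1-indexed offset 7 is 0-indexed offset 6.
U+108026 → 4-byte form F4 88 80 A6 at offsets 0–3.
U+002C → 1-byte form 2C at offsets 4–4.
U+C09A → 3-byte form EC 82 9A at offsets 5–7.
Offset 6 falls in char 3's range; it's byte 2 of EC 82 9A = 0x82.

0x82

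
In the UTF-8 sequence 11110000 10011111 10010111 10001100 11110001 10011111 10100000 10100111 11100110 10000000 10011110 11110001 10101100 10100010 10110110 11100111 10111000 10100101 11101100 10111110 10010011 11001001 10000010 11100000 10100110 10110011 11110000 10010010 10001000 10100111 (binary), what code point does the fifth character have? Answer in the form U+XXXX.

U+7E25

Offset 0: leading byte 0xF0 = 11110000 → 4-byte char #1 = F0 9F 97 8C.
Offset 4: leading byte 0xF1 = 11110001 → 4-byte char #2 = F1 9F A0 A7.
Offset 8: leading byte 0xE6 = 11100110 → 3-byte char #3 = E6 80 9E.
Offset 11: leading byte 0xF1 = 11110001 → 4-byte char #4 = F1 AC A2 B6.
Offset 15: leading byte 0xE7 = 11100111 → 3-byte char #5 = E7 B8 A5.
Leading byte 0xE7 = 11100111 matches 1110xxxx → 3-byte sequence.
Byte 1: 0xE7 = 11100111, payload 0111 (4 bits).
Byte 2: 0xB8 = 10111000 (10xxxxxx ✓), payload 111000.
Byte 3: 0xA5 = 10100101 (10xxxxxx ✓), payload 100101.
Concatenate: 0111111000100101 = 0x7E25 (16 bits → U+7E25).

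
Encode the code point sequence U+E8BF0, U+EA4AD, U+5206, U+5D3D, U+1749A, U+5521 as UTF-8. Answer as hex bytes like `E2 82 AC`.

F3 A8 AF B0 F3 AA 92 AD E5 88 86 E5 B4 BD F0 97 92 9A E5 94 A1

U+E8BF0: 4-byte form → F3 A8 AF B0.
U+EA4AD: 4-byte form → F3 AA 92 AD.
U+5206: 3-byte form → E5 88 86.
U+5D3D: 3-byte form → E5 B4 BD.
U+1749A: 4-byte form → F0 97 92 9A.
U+5521: 3-byte form → E5 94 A1.
Concatenated (21 bytes): F3 A8 AF B0 F3 AA 92 AD E5 88 86 E5 B4 BD F0 97 92 9A E5 94 A1.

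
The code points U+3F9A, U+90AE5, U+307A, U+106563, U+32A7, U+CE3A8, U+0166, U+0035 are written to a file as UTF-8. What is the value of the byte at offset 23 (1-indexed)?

1-indexed offset 23 is 0-indexed offset 22.
U+3F9A → 3-byte form E3 BE 9A at offsets 0–2.
U+90AE5 → 4-byte form F2 90 AB A5 at offsets 3–6.
U+307A → 3-byte form E3 81 BA at offsets 7–9.
U+106563 → 4-byte form F4 86 95 A3 at offsets 10–13.
U+32A7 → 3-byte form E3 8A A7 at offsets 14–16.
U+CE3A8 → 4-byte form F3 8E 8E A8 at offsets 17–20.
U+0166 → 2-byte form C5 A6 at offsets 21–22.
Offset 22 falls in char 7's range; it's byte 2 of C5 A6 = 0xA6.

0xA6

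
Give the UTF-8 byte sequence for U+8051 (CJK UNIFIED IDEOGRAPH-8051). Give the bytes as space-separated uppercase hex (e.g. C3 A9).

U+8051 = 0x8051 = 32849 decimal. In range U+0800–U+FFFF → 3-byte form: 1110xxxx 10xxxxxx 10xxxxxx.
Binary (16 bits): 1000000001010001.
Split 4+6+6: 1000 | 000001 | 010001.
Byte 1: 11101000 = 0xE8.
Byte 2: 10000001 = 0x81.
Byte 3: 10010001 = 0x91.

E8 81 91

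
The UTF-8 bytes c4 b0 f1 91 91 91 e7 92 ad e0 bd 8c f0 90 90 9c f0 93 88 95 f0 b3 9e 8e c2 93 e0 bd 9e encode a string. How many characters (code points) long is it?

Byte at offset 0: 0xC4 = 11000100 → 2-byte char (#1). Advance 2.
Byte at offset 2: 0xF1 = 11110001 → 4-byte char (#2). Advance 4.
Byte at offset 6: 0xE7 = 11100111 → 3-byte char (#3). Advance 3.
Byte at offset 9: 0xE0 = 11100000 → 3-byte char (#4). Advance 3.
Byte at offset 12: 0xF0 = 11110000 → 4-byte char (#5). Advance 4.
Byte at offset 16: 0xF0 = 11110000 → 4-byte char (#6). Advance 4.
Byte at offset 20: 0xF0 = 11110000 → 4-byte char (#7). Advance 4.
Byte at offset 24: 0xC2 = 11000010 → 2-byte char (#8). Advance 2.
Byte at offset 26: 0xE0 = 11100000 → 3-byte char (#9). Advance 3.
Reached end at offset 29 after 9 code points.

9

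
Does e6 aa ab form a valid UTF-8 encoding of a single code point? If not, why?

Leading byte 0xE6 = 11100110 → 3-byte form.
Continuation bytes 0xAA=10101010, 0xAB=10101011 all match 10xxxxxx.
Decoded value 0x6AAB is ≥ 0x800 (shortest form) and not a surrogate.

valid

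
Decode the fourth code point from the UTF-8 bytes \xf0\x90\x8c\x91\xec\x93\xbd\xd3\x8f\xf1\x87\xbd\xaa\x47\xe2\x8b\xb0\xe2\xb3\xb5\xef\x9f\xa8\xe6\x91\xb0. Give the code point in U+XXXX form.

Offset 0: leading byte 0xF0 = 11110000 → 4-byte char #1 = F0 90 8C 91.
Offset 4: leading byte 0xEC = 11101100 → 3-byte char #2 = EC 93 BD.
Offset 7: leading byte 0xD3 = 11010011 → 2-byte char #3 = D3 8F.
Offset 9: leading byte 0xF1 = 11110001 → 4-byte char #4 = F1 87 BD AA.
Leading byte 0xF1 = 11110001 matches 11110xxx → 4-byte sequence.
Byte 1: 0xF1 = 11110001, payload 001 (3 bits).
Byte 2: 0x87 = 10000111 (10xxxxxx ✓), payload 000111.
Byte 3: 0xBD = 10111101 (10xxxxxx ✓), payload 111101.
Byte 4: 0xAA = 10101010 (10xxxxxx ✓), payload 101010.
Concatenate: 001000111111101101010 = 0x47F6A (21 bits → U+47F6A).

U+47F6A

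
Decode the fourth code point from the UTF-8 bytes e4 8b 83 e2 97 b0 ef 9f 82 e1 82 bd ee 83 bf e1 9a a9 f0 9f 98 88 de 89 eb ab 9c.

Offset 0: leading byte 0xE4 = 11100100 → 3-byte char #1 = E4 8B 83.
Offset 3: leading byte 0xE2 = 11100010 → 3-byte char #2 = E2 97 B0.
Offset 6: leading byte 0xEF = 11101111 → 3-byte char #3 = EF 9F 82.
Offset 9: leading byte 0xE1 = 11100001 → 3-byte char #4 = E1 82 BD.
Leading byte 0xE1 = 11100001 matches 1110xxxx → 3-byte sequence.
Byte 1: 0xE1 = 11100001, payload 0001 (4 bits).
Byte 2: 0x82 = 10000010 (10xxxxxx ✓), payload 000010.
Byte 3: 0xBD = 10111101 (10xxxxxx ✓), payload 111101.
Concatenate: 0001000010111101 = 0x10BD (16 bits → U+10BD).

U+10BD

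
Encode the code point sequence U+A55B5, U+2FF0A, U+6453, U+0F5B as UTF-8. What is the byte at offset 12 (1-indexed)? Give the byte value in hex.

0xE0

1-indexed offset 12 is 0-indexed offset 11.
U+A55B5 → 4-byte form F2 A5 96 B5 at offsets 0–3.
U+2FF0A → 4-byte form F0 AF BC 8A at offsets 4–7.
U+6453 → 3-byte form E6 91 93 at offsets 8–10.
U+0F5B → 3-byte form E0 BD 9B at offsets 11–13.
Offset 11 falls in char 4's range; it's byte 1 of E0 BD 9B = 0xE0.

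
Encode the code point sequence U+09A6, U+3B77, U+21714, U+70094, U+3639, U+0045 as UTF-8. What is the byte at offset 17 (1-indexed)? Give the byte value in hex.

1-indexed offset 17 is 0-indexed offset 16.
U+09A6 → 3-byte form E0 A6 A6 at offsets 0–2.
U+3B77 → 3-byte form E3 AD B7 at offsets 3–5.
U+21714 → 4-byte form F0 A1 9C 94 at offsets 6–9.
U+70094 → 4-byte form F1 B0 82 94 at offsets 10–13.
U+3639 → 3-byte form E3 98 B9 at offsets 14–16.
Offset 16 falls in char 5's range; it's byte 3 of E3 98 B9 = 0xB9.

0xB9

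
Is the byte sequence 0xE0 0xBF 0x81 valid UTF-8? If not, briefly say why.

Leading byte 0xE0 = 11100000 → 3-byte form.
Continuation bytes 0xBF=10111111, 0x81=10000001 all match 10xxxxxx.
Decoded value 0xFC1 is ≥ 0x800 (shortest form) and not a surrogate.

valid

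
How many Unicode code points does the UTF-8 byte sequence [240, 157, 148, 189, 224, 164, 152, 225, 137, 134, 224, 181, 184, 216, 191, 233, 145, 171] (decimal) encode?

6

Byte at offset 0: 0xF0 = 11110000 → 4-byte char (#1). Advance 4.
Byte at offset 4: 0xE0 = 11100000 → 3-byte char (#2). Advance 3.
Byte at offset 7: 0xE1 = 11100001 → 3-byte char (#3). Advance 3.
Byte at offset 10: 0xE0 = 11100000 → 3-byte char (#4). Advance 3.
Byte at offset 13: 0xD8 = 11011000 → 2-byte char (#5). Advance 2.
Byte at offset 15: 0xE9 = 11101001 → 3-byte char (#6). Advance 3.
Reached end at offset 18 after 6 code points.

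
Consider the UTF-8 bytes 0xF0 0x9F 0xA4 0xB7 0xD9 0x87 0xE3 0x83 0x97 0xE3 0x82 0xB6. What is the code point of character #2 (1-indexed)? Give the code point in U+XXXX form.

Offset 0: leading byte 0xF0 = 11110000 → 4-byte char #1 = F0 9F A4 B7.
Offset 4: leading byte 0xD9 = 11011001 → 2-byte char #2 = D9 87.
Leading byte 0xD9 = 11011001 matches 110xxxxx → 2-byte sequence.
Byte 1: 0xD9 = 11011001, payload 11001 (5 bits).
Byte 2: 0x87 = 10000111 (10xxxxxx ✓), payload 000111.
Concatenate: 11001000111 = 0x647 (11 bits → U+0647).

U+0647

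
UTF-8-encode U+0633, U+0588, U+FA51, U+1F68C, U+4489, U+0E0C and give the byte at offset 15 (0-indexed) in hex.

U+0633 → 2-byte form D8 B3 at offsets 0–1.
U+0588 → 2-byte form D6 88 at offsets 2–3.
U+FA51 → 3-byte form EF A9 91 at offsets 4–6.
U+1F68C → 4-byte form F0 9F 9A 8C at offsets 7–10.
U+4489 → 3-byte form E4 92 89 at offsets 11–13.
U+0E0C → 3-byte form E0 B8 8C at offsets 14–16.
Offset 15 falls in char 6's range; it's byte 2 of E0 B8 8C = 0xB8.

0xB8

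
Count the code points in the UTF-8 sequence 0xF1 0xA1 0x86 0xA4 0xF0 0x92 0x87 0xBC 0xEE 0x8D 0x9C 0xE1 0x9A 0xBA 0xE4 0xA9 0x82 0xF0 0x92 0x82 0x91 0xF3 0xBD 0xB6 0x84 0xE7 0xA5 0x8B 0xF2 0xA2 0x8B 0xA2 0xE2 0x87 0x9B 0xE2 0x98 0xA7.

Byte at offset 0: 0xF1 = 11110001 → 4-byte char (#1). Advance 4.
Byte at offset 4: 0xF0 = 11110000 → 4-byte char (#2). Advance 4.
Byte at offset 8: 0xEE = 11101110 → 3-byte char (#3). Advance 3.
Byte at offset 11: 0xE1 = 11100001 → 3-byte char (#4). Advance 3.
Byte at offset 14: 0xE4 = 11100100 → 3-byte char (#5). Advance 3.
Byte at offset 17: 0xF0 = 11110000 → 4-byte char (#6). Advance 4.
Byte at offset 21: 0xF3 = 11110011 → 4-byte char (#7). Advance 4.
Byte at offset 25: 0xE7 = 11100111 → 3-byte char (#8). Advance 3.
Byte at offset 28: 0xF2 = 11110010 → 4-byte char (#9). Advance 4.
Byte at offset 32: 0xE2 = 11100010 → 3-byte char (#10). Advance 3.
Byte at offset 35: 0xE2 = 11100010 → 3-byte char (#11). Advance 3.
Reached end at offset 38 after 11 code points.

11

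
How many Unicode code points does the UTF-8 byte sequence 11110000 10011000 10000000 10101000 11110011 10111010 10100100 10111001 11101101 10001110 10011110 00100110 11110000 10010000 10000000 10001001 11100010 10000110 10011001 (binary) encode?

Byte at offset 0: 0xF0 = 11110000 → 4-byte char (#1). Advance 4.
Byte at offset 4: 0xF3 = 11110011 → 4-byte char (#2). Advance 4.
Byte at offset 8: 0xED = 11101101 → 3-byte char (#3). Advance 3.
Byte at offset 11: 0x26 = 00100110 → 1-byte char (#4). Advance 1.
Byte at offset 12: 0xF0 = 11110000 → 4-byte char (#5). Advance 4.
Byte at offset 16: 0xE2 = 11100010 → 3-byte char (#6). Advance 3.
Reached end at offset 19 after 6 code points.

6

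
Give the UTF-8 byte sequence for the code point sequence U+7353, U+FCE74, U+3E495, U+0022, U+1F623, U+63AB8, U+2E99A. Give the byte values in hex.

U+7353: 3-byte form → E7 8D 93.
U+FCE74: 4-byte form → F3 BC B9 B4.
U+3E495: 4-byte form → F0 BE 92 95.
U+0022: 1-byte form → 22.
U+1F623: 4-byte form → F0 9F 98 A3.
U+63AB8: 4-byte form → F1 A3 AA B8.
U+2E99A: 4-byte form → F0 AE A6 9A.
Concatenated (24 bytes): E7 8D 93 F3 BC B9 B4 F0 BE 92 95 22 F0 9F 98 A3 F1 A3 AA B8 F0 AE A6 9A.

E7 8D 93 F3 BC B9 B4 F0 BE 92 95 22 F0 9F 98 A3 F1 A3 AA B8 F0 AE A6 9A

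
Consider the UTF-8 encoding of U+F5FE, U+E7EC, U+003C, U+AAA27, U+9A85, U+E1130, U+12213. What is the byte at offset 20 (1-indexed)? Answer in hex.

1-indexed offset 20 is 0-indexed offset 19.
U+F5FE → 3-byte form EF 97 BE at offsets 0–2.
U+E7EC → 3-byte form EE 9F AC at offsets 3–5.
U+003C → 1-byte form 3C at offsets 6–6.
U+AAA27 → 4-byte form F2 AA A8 A7 at offsets 7–10.
U+9A85 → 3-byte form E9 AA 85 at offsets 11–13.
U+E1130 → 4-byte form F3 A1 84 B0 at offsets 14–17.
U+12213 → 4-byte form F0 92 88 93 at offsets 18–21.
Offset 19 falls in char 7's range; it's byte 2 of F0 92 88 93 = 0x92.

0x92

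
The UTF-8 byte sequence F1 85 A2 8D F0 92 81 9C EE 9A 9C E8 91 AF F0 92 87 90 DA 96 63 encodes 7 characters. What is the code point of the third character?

U+E69C

Offset 0: leading byte 0xF1 = 11110001 → 4-byte char #1 = F1 85 A2 8D.
Offset 4: leading byte 0xF0 = 11110000 → 4-byte char #2 = F0 92 81 9C.
Offset 8: leading byte 0xEE = 11101110 → 3-byte char #3 = EE 9A 9C.
Leading byte 0xEE = 11101110 matches 1110xxxx → 3-byte sequence.
Byte 1: 0xEE = 11101110, payload 1110 (4 bits).
Byte 2: 0x9A = 10011010 (10xxxxxx ✓), payload 011010.
Byte 3: 0x9C = 10011100 (10xxxxxx ✓), payload 011100.
Concatenate: 1110011010011100 = 0xE69C (16 bits → U+E69C).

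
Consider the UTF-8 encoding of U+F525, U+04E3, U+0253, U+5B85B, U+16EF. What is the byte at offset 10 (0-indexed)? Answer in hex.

0x9B

U+F525 → 3-byte form EF 94 A5 at offsets 0–2.
U+04E3 → 2-byte form D3 A3 at offsets 3–4.
U+0253 → 2-byte form C9 93 at offsets 5–6.
U+5B85B → 4-byte form F1 9B A1 9B at offsets 7–10.
Offset 10 falls in char 4's range; it's byte 4 of F1 9B A1 9B = 0x9B.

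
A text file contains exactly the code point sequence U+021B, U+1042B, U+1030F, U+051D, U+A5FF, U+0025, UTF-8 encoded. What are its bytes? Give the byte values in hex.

U+021B: 2-byte form → C8 9B.
U+1042B: 4-byte form → F0 90 90 AB.
U+1030F: 4-byte form → F0 90 8C 8F.
U+051D: 2-byte form → D4 9D.
U+A5FF: 3-byte form → EA 97 BF.
U+0025: 1-byte form → 25.
Concatenated (16 bytes): C8 9B F0 90 90 AB F0 90 8C 8F D4 9D EA 97 BF 25.

C8 9B F0 90 90 AB F0 90 8C 8F D4 9D EA 97 BF 25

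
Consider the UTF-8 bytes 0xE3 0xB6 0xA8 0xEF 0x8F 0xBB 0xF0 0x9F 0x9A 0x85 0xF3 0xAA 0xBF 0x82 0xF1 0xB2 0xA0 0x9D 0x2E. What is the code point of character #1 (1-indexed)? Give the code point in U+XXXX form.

U+3DA8

Offset 0: leading byte 0xE3 = 11100011 → 3-byte char #1 = E3 B6 A8.
Leading byte 0xE3 = 11100011 matches 1110xxxx → 3-byte sequence.
Byte 1: 0xE3 = 11100011, payload 0011 (4 bits).
Byte 2: 0xB6 = 10110110 (10xxxxxx ✓), payload 110110.
Byte 3: 0xA8 = 10101000 (10xxxxxx ✓), payload 101000.
Concatenate: 0011110110101000 = 0x3DA8 (16 bits → U+3DA8).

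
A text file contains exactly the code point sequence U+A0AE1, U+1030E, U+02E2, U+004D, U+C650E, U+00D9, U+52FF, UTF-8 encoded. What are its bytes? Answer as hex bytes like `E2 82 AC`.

F2 A0 AB A1 F0 90 8C 8E CB A2 4D F3 86 94 8E C3 99 E5 8B BF

U+A0AE1: 4-byte form → F2 A0 AB A1.
U+1030E: 4-byte form → F0 90 8C 8E.
U+02E2: 2-byte form → CB A2.
U+004D: 1-byte form → 4D.
U+C650E: 4-byte form → F3 86 94 8E.
U+00D9: 2-byte form → C3 99.
U+52FF: 3-byte form → E5 8B BF.
Concatenated (20 bytes): F2 A0 AB A1 F0 90 8C 8E CB A2 4D F3 86 94 8E C3 99 E5 8B BF.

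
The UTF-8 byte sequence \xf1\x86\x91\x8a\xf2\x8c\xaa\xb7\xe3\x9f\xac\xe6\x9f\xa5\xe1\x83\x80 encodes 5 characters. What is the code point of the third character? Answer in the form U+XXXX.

U+37EC

Offset 0: leading byte 0xF1 = 11110001 → 4-byte char #1 = F1 86 91 8A.
Offset 4: leading byte 0xF2 = 11110010 → 4-byte char #2 = F2 8C AA B7.
Offset 8: leading byte 0xE3 = 11100011 → 3-byte char #3 = E3 9F AC.
Leading byte 0xE3 = 11100011 matches 1110xxxx → 3-byte sequence.
Byte 1: 0xE3 = 11100011, payload 0011 (4 bits).
Byte 2: 0x9F = 10011111 (10xxxxxx ✓), payload 011111.
Byte 3: 0xAC = 10101100 (10xxxxxx ✓), payload 101100.
Concatenate: 0011011111101100 = 0x37EC (16 bits → U+37EC).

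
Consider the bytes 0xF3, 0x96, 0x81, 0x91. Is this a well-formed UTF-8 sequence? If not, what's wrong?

Leading byte 0xF3 = 11110011 → 4-byte form.
Continuation bytes 0x96=10010110, 0x81=10000001, 0x91=10010001 all match 10xxxxxx.
Decoded value 0xD6051 is ≥ 0x10000 (shortest form) and not a surrogate.

valid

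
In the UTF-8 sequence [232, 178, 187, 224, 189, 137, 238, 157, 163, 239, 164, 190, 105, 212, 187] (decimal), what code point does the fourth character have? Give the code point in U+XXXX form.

Offset 0: leading byte 0xE8 = 11101000 → 3-byte char #1 = E8 B2 BB.
Offset 3: leading byte 0xE0 = 11100000 → 3-byte char #2 = E0 BD 89.
Offset 6: leading byte 0xEE = 11101110 → 3-byte char #3 = EE 9D A3.
Offset 9: leading byte 0xEF = 11101111 → 3-byte char #4 = EF A4 BE.
Leading byte 0xEF = 11101111 matches 1110xxxx → 3-byte sequence.
Byte 1: 0xEF = 11101111, payload 1111 (4 bits).
Byte 2: 0xA4 = 10100100 (10xxxxxx ✓), payload 100100.
Byte 3: 0xBE = 10111110 (10xxxxxx ✓), payload 111110.
Concatenate: 1111100100111110 = 0xF93E (16 bits → U+F93E).

U+F93E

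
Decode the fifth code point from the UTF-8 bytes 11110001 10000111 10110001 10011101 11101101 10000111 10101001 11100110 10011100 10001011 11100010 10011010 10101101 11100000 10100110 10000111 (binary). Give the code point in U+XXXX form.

U+0987

Offset 0: leading byte 0xF1 = 11110001 → 4-byte char #1 = F1 87 B1 9D.
Offset 4: leading byte 0xED = 11101101 → 3-byte char #2 = ED 87 A9.
Offset 7: leading byte 0xE6 = 11100110 → 3-byte char #3 = E6 9C 8B.
Offset 10: leading byte 0xE2 = 11100010 → 3-byte char #4 = E2 9A AD.
Offset 13: leading byte 0xE0 = 11100000 → 3-byte char #5 = E0 A6 87.
Leading byte 0xE0 = 11100000 matches 1110xxxx → 3-byte sequence.
Byte 1: 0xE0 = 11100000, payload 0000 (4 bits).
Byte 2: 0xA6 = 10100110 (10xxxxxx ✓), payload 100110.
Byte 3: 0x87 = 10000111 (10xxxxxx ✓), payload 000111.
Concatenate: 0000100110000111 = 0x987 (16 bits → U+0987).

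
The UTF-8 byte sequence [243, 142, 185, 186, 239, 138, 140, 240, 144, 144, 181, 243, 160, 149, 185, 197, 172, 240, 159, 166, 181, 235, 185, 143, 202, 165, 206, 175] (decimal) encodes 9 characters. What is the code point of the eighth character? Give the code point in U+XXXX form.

U+02A5

Offset 0: leading byte 0xF3 = 11110011 → 4-byte char #1 = F3 8E B9 BA.
Offset 4: leading byte 0xEF = 11101111 → 3-byte char #2 = EF 8A 8C.
Offset 7: leading byte 0xF0 = 11110000 → 4-byte char #3 = F0 90 90 B5.
Offset 11: leading byte 0xF3 = 11110011 → 4-byte char #4 = F3 A0 95 B9.
Offset 15: leading byte 0xC5 = 11000101 → 2-byte char #5 = C5 AC.
Offset 17: leading byte 0xF0 = 11110000 → 4-byte char #6 = F0 9F A6 B5.
Offset 21: leading byte 0xEB = 11101011 → 3-byte char #7 = EB B9 8F.
Offset 24: leading byte 0xCA = 11001010 → 2-byte char #8 = CA A5.
Leading byte 0xCA = 11001010 matches 110xxxxx → 2-byte sequence.
Byte 1: 0xCA = 11001010, payload 01010 (5 bits).
Byte 2: 0xA5 = 10100101 (10xxxxxx ✓), payload 100101.
Concatenate: 01010100101 = 0x2A5 (11 bits → U+02A5).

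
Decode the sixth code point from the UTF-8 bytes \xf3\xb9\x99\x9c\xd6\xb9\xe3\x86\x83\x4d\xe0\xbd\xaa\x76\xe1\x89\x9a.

Offset 0: leading byte 0xF3 = 11110011 → 4-byte char #1 = F3 B9 99 9C.
Offset 4: leading byte 0xD6 = 11010110 → 2-byte char #2 = D6 B9.
Offset 6: leading byte 0xE3 = 11100011 → 3-byte char #3 = E3 86 83.
Offset 9: leading byte 0x4D = 01001101 → 1-byte char #4 = 4D.
Offset 10: leading byte 0xE0 = 11100000 → 3-byte char #5 = E0 BD AA.
Offset 13: leading byte 0x76 = 01110110 → 1-byte char #6 = 76.
Leading byte 0x76 = 01110110 matches 0xxxxxxx → 1-byte sequence.
Byte 1: 0x76 = 01110110, payload 1110110 (7 bits).
Concatenate: 1110110 = 0x76 (7 bits → U+0076).

U+0076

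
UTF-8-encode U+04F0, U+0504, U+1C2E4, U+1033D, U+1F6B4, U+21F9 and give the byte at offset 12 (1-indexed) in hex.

1-indexed offset 12 is 0-indexed offset 11.
U+04F0 → 2-byte form D3 B0 at offsets 0–1.
U+0504 → 2-byte form D4 84 at offsets 2–3.
U+1C2E4 → 4-byte form F0 9C 8B A4 at offsets 4–7.
U+1033D → 4-byte form F0 90 8C BD at offsets 8–11.
Offset 11 falls in char 4's range; it's byte 4 of F0 90 8C BD = 0xBD.

0xBD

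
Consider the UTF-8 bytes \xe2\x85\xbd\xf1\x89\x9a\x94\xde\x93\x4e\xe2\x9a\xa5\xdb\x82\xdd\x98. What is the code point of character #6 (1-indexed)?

Offset 0: leading byte 0xE2 = 11100010 → 3-byte char #1 = E2 85 BD.
Offset 3: leading byte 0xF1 = 11110001 → 4-byte char #2 = F1 89 9A 94.
Offset 7: leading byte 0xDE = 11011110 → 2-byte char #3 = DE 93.
Offset 9: leading byte 0x4E = 01001110 → 1-byte char #4 = 4E.
Offset 10: leading byte 0xE2 = 11100010 → 3-byte char #5 = E2 9A A5.
Offset 13: leading byte 0xDB = 11011011 → 2-byte char #6 = DB 82.
Leading byte 0xDB = 11011011 matches 110xxxxx → 2-byte sequence.
Byte 1: 0xDB = 11011011, payload 11011 (5 bits).
Byte 2: 0x82 = 10000010 (10xxxxxx ✓), payload 000010.
Concatenate: 11011000010 = 0x6C2 (11 bits → U+06C2).

U+06C2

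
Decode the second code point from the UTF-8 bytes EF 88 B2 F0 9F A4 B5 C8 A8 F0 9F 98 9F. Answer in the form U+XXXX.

U+1F935

Offset 0: leading byte 0xEF = 11101111 → 3-byte char #1 = EF 88 B2.
Offset 3: leading byte 0xF0 = 11110000 → 4-byte char #2 = F0 9F A4 B5.
Leading byte 0xF0 = 11110000 matches 11110xxx → 4-byte sequence.
Byte 1: 0xF0 = 11110000, payload 000 (3 bits).
Byte 2: 0x9F = 10011111 (10xxxxxx ✓), payload 011111.
Byte 3: 0xA4 = 10100100 (10xxxxxx ✓), payload 100100.
Byte 4: 0xB5 = 10110101 (10xxxxxx ✓), payload 110101.
Concatenate: 000011111100100110101 = 0x1F935 (21 bits → U+1F935).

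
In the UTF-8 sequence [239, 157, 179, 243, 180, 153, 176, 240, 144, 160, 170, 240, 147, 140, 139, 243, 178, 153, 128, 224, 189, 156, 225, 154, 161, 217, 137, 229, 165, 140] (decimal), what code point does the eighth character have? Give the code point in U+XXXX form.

U+0649

Offset 0: leading byte 0xEF = 11101111 → 3-byte char #1 = EF 9D B3.
Offset 3: leading byte 0xF3 = 11110011 → 4-byte char #2 = F3 B4 99 B0.
Offset 7: leading byte 0xF0 = 11110000 → 4-byte char #3 = F0 90 A0 AA.
Offset 11: leading byte 0xF0 = 11110000 → 4-byte char #4 = F0 93 8C 8B.
Offset 15: leading byte 0xF3 = 11110011 → 4-byte char #5 = F3 B2 99 80.
Offset 19: leading byte 0xE0 = 11100000 → 3-byte char #6 = E0 BD 9C.
Offset 22: leading byte 0xE1 = 11100001 → 3-byte char #7 = E1 9A A1.
Offset 25: leading byte 0xD9 = 11011001 → 2-byte char #8 = D9 89.
Leading byte 0xD9 = 11011001 matches 110xxxxx → 2-byte sequence.
Byte 1: 0xD9 = 11011001, payload 11001 (5 bits).
Byte 2: 0x89 = 10001001 (10xxxxxx ✓), payload 001001.
Concatenate: 11001001001 = 0x649 (11 bits → U+0649).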